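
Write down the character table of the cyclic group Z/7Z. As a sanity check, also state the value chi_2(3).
Character table of Z/7Z (irreps indexed chi_0,...,chi_6 with chi_k(m) = zeta_7^(k*m), zeta_7 = exp(2*pi*i/7)):
  irrep \ class  {0} (size 1)  {1} (size 1)    {2} (size 1)    {3} (size 1)    {4} (size 1)    {5} (size 1)    {6} (size 1)  
  chi_0          1             1               1               1               1               1               1             
  chi_1          1             exp(2*I*pi/7)   exp(4*I*pi/7)   exp(6*I*pi/7)   exp(-6*I*pi/7)  exp(-4*I*pi/7)  exp(-2*I*pi/7)
  chi_2          1             exp(4*I*pi/7)   exp(-6*I*pi/7)  exp(-2*I*pi/7)  exp(2*I*pi/7)   exp(6*I*pi/7)   exp(-4*I*pi/7)
  chi_3          1             exp(6*I*pi/7)   exp(-2*I*pi/7)  exp(4*I*pi/7)   exp(-4*I*pi/7)  exp(2*I*pi/7)   exp(-6*I*pi/7)
  chi_4          1             exp(-6*I*pi/7)  exp(2*I*pi/7)   exp(-4*I*pi/7)  exp(4*I*pi/7)   exp(-2*I*pi/7)  exp(6*I*pi/7) 
  chi_5          1             exp(-4*I*pi/7)  exp(6*I*pi/7)   exp(2*I*pi/7)   exp(-2*I*pi/7)  exp(-6*I*pi/7)  exp(4*I*pi/7) 
  chi_6          1             exp(-2*I*pi/7)  exp(-4*I*pi/7)  exp(-6*I*pi/7)  exp(6*I*pi/7)   exp(4*I*pi/7)   exp(2*I*pi/7) 

Spot check: chi_2(3) = zeta_7^(2*3) = zeta_7^6 = exp(-2*I*pi/7).

Argument: Z/7Z is abelian, so all 7 irreducible complex representations are 1-dimensional. They are given by chi_k(m) = zeta_7^(k*m) for k = 0,...,6. Row orthogonality: sum_m chi_k(m) conj(chi_l(m)) = 7 * [k = l].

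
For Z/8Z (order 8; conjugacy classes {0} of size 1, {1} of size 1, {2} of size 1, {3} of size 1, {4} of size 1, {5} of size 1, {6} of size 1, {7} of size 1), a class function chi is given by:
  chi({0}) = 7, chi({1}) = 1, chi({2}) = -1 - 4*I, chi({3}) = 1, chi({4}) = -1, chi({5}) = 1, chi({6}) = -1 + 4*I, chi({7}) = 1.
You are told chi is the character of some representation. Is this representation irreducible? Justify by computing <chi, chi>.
Not irreducible (reducible): <chi, chi> = 11 > 1.

Why: <chi, chi> = (1/|G|) sum_C |C| * |chi(C)|^2 = (1/8)[1*|7|^2 + 1*|1|^2 + 1*|-1 - 4*I|^2 + 1*|1|^2 + 1*|-1|^2 + 1*|1|^2 + 1*|-1 + 4*I|^2 + 1*|1|^2]
  = (1/8)[(49) + (1) + (17) + (1) + (1) + (1) + (17) + (1)] = 88/8 = 11.
(Exp terms are combined using exp(i*s)*conj(exp(i*t)) = exp(i*(s-t)), and sums of them are collapsed using the identity that for every m > 1 the m distinct m-th roots of unity sum to 0, e.g. 1 + exp(2*I*pi/3) + exp(-2*I*pi/3) = 0.)
A character is irreducible iff <chi, chi> = 1, so this representation is reducible.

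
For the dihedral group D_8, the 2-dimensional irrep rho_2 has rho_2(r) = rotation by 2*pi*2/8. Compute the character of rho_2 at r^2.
chi_{rho_2}(r^2) = 2*cos(2*pi*2*2/8) = -2

Explanation: rho_2(r^2) is rotation by angle 2*pi*2*2/8, whose trace is 2*cos(2*pi*2*2/8) = -2.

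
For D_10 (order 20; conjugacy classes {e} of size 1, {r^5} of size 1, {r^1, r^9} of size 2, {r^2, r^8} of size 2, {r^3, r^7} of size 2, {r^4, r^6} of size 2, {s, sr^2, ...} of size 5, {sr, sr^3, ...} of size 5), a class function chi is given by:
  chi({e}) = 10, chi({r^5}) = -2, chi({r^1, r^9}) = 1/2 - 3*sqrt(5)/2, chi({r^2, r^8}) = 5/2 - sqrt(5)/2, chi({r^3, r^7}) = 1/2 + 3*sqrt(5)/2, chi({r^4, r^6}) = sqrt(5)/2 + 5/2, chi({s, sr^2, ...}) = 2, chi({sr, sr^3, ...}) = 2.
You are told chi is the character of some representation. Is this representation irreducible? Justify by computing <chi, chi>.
Not irreducible (reducible): <chi, chi> = 11 > 1.

Explanation: <chi, chi> = (1/|G|) sum_C |C| * |chi(C)|^2 = (1/20)[1*|10|^2 + 1*|-2|^2 + 2*|1/2 - 3*sqrt(5)/2|^2 + 2*|5/2 - sqrt(5)/2|^2 + 2*|1/2 + 3*sqrt(5)/2|^2 + 2*|sqrt(5)/2 + 5/2|^2 + 5*|2|^2 + 5*|2|^2]
  = (1/20)[(100) + (4) + (23 - 3*sqrt(5)) + (15 - 5*sqrt(5)) + (3*sqrt(5) + 23) + (5*sqrt(5) + 15) + (20) + (20)] = 220/20 = 11.
A character is irreducible iff <chi, chi> = 1, so this representation is reducible.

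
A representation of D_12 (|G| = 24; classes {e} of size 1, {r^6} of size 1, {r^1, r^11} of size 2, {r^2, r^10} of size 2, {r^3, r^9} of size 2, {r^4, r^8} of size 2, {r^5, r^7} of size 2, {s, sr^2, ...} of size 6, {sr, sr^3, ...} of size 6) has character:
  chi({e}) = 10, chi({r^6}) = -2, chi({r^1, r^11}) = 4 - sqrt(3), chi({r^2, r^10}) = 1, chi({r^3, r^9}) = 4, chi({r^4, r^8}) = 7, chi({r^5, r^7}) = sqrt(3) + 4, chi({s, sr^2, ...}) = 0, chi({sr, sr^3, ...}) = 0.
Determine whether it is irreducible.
Not irreducible (reducible): <chi, chi> = 13 > 1.

Details: <chi, chi> = (1/|G|) sum_C |C| * |chi(C)|^2 = (1/24)[1*|10|^2 + 1*|-2|^2 + 2*|4 - sqrt(3)|^2 + 2*|1|^2 + 2*|4|^2 + 2*|7|^2 + 2*|sqrt(3) + 4|^2 + 6*|0|^2 + 6*|0|^2]
  = (1/24)[(100) + (4) + (38 - 16*sqrt(3)) + (2) + (32) + (98) + (16*sqrt(3) + 38) + (0) + (0)] = 312/24 = 13.
A character is irreducible iff <chi, chi> = 1, so this representation is reducible.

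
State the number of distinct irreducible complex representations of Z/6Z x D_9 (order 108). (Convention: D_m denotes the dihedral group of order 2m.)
36

Working: The number of irreducible complex representations of a finite group equals its number of conjugacy classes. For a direct product, #classes(G x H) = #classes(G) * #classes(H). Z/6Z has 6 classes (abelian), D_9 has 6 classes, so 6 * 6 = 36, so Z/6Z x D_9 (order 108) has exactly 36 irreducible complex representations.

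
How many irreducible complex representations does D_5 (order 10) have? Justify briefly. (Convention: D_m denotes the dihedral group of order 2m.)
4

Why: The number of irreducible complex representations of a finite group equals its number of conjugacy classes. D_5 has 4 conjugacy classes ((n+3)/2 for n odd), so D_5 (order 10) has exactly 4 irreducible complex representations.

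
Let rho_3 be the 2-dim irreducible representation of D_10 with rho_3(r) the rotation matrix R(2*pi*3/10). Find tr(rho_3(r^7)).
chi_{rho_3}(r^7) = 2*cos(2*pi*3*7/10) = 1/2 + sqrt(5)/2

Explanation: rho_3(r^7) is rotation by angle 2*pi*3*7/10, whose trace is 2*cos(2*pi*3*7/10) = 1/2 + sqrt(5)/2.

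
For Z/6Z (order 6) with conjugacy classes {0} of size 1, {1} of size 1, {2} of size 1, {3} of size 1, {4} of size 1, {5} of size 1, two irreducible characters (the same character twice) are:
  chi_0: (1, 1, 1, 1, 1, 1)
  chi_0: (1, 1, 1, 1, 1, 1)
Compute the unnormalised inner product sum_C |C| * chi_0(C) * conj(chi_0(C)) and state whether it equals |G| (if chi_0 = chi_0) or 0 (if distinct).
Sum = 6 = |G| = 6; so <chi_0, chi_0> = 1 (norm-1 confirms irreducibility).

Proof sketch: Compute term by term over conjugacy classes (|C| * chi_0(C) * conj(chi_0(C))):
  1*(1)*conj(1) + 1*(1)*conj(1) + 1*(1)*conj(1) + 1*(1)*conj(1) + 1*(1)*conj(1) + 1*(1)*conj(1)
  = (1) + (1) + (1) + (1) + (1) + (1)
  = 6.
(Exp terms are combined using exp(i*s)*conj(exp(i*t)) = exp(i*(s-t)), and sums of them are collapsed using the identity that for every m > 1 the m distinct m-th roots of unity sum to 0, e.g. 1 + exp(2*I*pi/3) + exp(-2*I*pi/3) = 0.)
Dividing by |G| = 6 gives 6/6 = 1, matching the row-orthogonality relation <chi_0, chi_0> = [chi_0 = chi_0].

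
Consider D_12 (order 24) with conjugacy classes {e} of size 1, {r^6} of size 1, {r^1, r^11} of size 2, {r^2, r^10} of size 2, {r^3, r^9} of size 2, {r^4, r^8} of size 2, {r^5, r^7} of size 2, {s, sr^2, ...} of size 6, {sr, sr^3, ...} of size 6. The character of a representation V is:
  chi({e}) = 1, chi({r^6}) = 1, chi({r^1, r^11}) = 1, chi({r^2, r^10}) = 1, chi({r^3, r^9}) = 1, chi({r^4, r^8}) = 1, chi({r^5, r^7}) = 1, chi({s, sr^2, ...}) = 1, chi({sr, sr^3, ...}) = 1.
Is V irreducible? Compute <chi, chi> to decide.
Irreducible: <chi, chi> = 1.

Working: <chi, chi> = (1/|G|) sum_C |C| * |chi(C)|^2 = (1/24)[1*|1|^2 + 1*|1|^2 + 2*|1|^2 + 2*|1|^2 + 2*|1|^2 + 2*|1|^2 + 2*|1|^2 + 6*|1|^2 + 6*|1|^2]
  = (1/24)[(1) + (1) + (2) + (2) + (2) + (2) + (2) + (6) + (6)] = 24/24 = 1.
A character is irreducible iff <chi, chi> = 1, so this representation is irreducible.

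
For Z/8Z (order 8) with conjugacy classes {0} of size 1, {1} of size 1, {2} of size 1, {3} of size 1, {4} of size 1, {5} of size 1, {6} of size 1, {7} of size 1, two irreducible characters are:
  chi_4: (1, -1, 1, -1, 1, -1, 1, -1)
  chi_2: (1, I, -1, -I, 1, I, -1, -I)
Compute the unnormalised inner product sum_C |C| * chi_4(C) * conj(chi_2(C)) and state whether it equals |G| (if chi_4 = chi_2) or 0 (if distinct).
Sum = 0; so <chi_4, chi_2> = 0 (distinct irreducibles are orthogonal).

Derivation: Compute term by term over conjugacy classes (|C| * chi_4(C) * conj(chi_2(C))):
  1*(1)*conj(1) + 1*(-1)*conj(I) + 1*(1)*conj(-1) + 1*(-1)*conj(-I) + 1*(1)*conj(1) + 1*(-1)*conj(I) + 1*(1)*conj(-1) + 1*(-1)*conj(-I)
  = (1) + (I) + (-1) + (-I) + (1) + (I) + (-1) + (-I)
  = 0.
(Exp terms are combined using exp(i*s)*conj(exp(i*t)) = exp(i*(s-t)), and sums of them are collapsed using the identity that for every m > 1 the m distinct m-th roots of unity sum to 0, e.g. 1 + exp(2*I*pi/3) + exp(-2*I*pi/3) = 0.)
Dividing by |G| = 8 gives 0/8 = 0, matching the row-orthogonality relation <chi_4, chi_2> = [chi_4 = chi_2].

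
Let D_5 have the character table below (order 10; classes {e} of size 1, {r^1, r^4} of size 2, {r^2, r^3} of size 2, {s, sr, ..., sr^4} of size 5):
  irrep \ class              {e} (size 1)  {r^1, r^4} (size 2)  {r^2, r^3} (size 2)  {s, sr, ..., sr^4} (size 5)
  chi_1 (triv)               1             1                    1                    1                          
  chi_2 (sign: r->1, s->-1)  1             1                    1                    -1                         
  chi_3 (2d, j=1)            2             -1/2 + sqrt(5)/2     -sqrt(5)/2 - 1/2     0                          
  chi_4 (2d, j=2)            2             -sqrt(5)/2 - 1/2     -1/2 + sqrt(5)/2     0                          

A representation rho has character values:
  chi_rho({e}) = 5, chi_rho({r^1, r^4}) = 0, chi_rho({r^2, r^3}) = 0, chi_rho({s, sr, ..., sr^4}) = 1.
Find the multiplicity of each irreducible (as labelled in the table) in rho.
Multiplicities: chi_1: 1, chi_2: 0, chi_3: 1, chi_4: 1.

Solution. Use <chi_rho, chi> = (1/|G|) sum_C |C| * chi_rho(C) * conj(chi(C)) with |G| = 10 for each irreducible chi in the table:
  <chi_rho, chi_1> = (1/10)[1*(5)*conj(1) + 2*(0)*conj(1) + 2*(0)*conj(1) + 5*(1)*conj(1)]
      = (1/10)[(5) + (0) + (0) + (5)] = 10/10 = 1
  <chi_rho, chi_2> = (1/10)[1*(5)*conj(1) + 2*(0)*conj(1) + 2*(0)*conj(1) + 5*(1)*conj(-1)]
      = (1/10)[(5) + (0) + (0) + (-5)] = 0/10 = 0
  <chi_rho, chi_3> = (1/10)[1*(5)*conj(2) + 2*(0)*conj(-1/2 + sqrt(5)/2) + 2*(0)*conj(-sqrt(5)/2 - 1/2) + 5*(1)*conj(0)]
      = (1/10)[(10) + (0) + (0) + (0)] = 10/10 = 1
  <chi_rho, chi_4> = (1/10)[1*(5)*conj(2) + 2*(0)*conj(-sqrt(5)/2 - 1/2) + 2*(0)*conj(-1/2 + sqrt(5)/2) + 5*(1)*conj(0)]
      = (1/10)[(10) + (0) + (0) + (0)] = 10/10 = 1
Dimension check: dim(rho) = sum (mult * dim) = 1*1 + 0*1 + 1*2 + 1*2 = 5 = chi_rho(e) = 5.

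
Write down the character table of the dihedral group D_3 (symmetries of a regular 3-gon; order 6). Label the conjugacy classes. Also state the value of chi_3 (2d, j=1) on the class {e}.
Conjugacy classes: {e} of size 1, {r^1, r^2} of size 2, {s, sr, ..., sr^2} of size 3.
Character table:
  irrep \ class              {e} (size 1)  {r^1, r^2} (size 2)  {s, sr, ..., sr^2} (size 3)
  chi_1 (triv)               1             1                    1                          
  chi_2 (sign: r->1, s->-1)  1             1                    -1                         
  chi_3 (2d, j=1)            2             -1                   0                          

Spot check: chi_3 (2d, j=1) on {e} = 2.

Reasoning: D_3 has order 2*3 = 6 with 3 conjugacy classes, hence 3 irreducibles. Sum of squared dims 1 + 1 + 4 = 6 = |G|. Linear characters come from the abelianisation; the 2-dimensional irreps have character r^k -> 2*cos(2*pi*j*k/3), reflections -> 0.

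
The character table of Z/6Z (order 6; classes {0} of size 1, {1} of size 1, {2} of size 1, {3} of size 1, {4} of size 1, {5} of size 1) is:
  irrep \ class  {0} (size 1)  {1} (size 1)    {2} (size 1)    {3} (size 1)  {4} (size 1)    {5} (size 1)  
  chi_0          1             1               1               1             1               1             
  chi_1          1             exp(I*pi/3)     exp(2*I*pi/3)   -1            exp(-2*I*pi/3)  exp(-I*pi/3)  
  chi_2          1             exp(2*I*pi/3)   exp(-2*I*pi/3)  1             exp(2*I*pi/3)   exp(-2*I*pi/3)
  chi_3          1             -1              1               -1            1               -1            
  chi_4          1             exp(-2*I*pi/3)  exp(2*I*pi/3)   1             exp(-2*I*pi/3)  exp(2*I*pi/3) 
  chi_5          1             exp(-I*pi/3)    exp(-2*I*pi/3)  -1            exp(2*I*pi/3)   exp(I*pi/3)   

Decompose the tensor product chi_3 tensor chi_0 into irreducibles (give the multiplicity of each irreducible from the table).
chi_3 tensor chi_0 = chi_3 (all other irreducibles have multiplicity 0).

Working: The character of a tensor product is the pointwise product (chi_3 * chi_0)(C) = chi_3(C) * chi_0(C):
  {0}: (1)*(1), {1}: (-1)*(1), {2}: (1)*(1), {3}: (-1)*(1), {4}: (1)*(1), {5}: (-1)*(1)
so (chi_3 * chi_0) takes values
  {0} -> 1, {1} -> -1, {2} -> 1, {3} -> -1, {4} -> 1, {5} -> -1.
Now take the inner product of this character with each irreducible chi from the table, <chi_3*chi_0, chi> = (1/6) sum_C |C| (chi_3*chi_0)(C) conj(chi(C)):
  <chi_3*chi_0, chi_0> = (1/6)[1*(1)*conj(1) + 1*(-1)*conj(1) + 1*(1)*conj(1) + 1*(-1)*conj(1) + 1*(1)*conj(1) + 1*(-1)*conj(1)]
      = (1/6)[(1) + (-1) + (1) + (-1) + (1) + (-1)] = 0/6 = 0
  <chi_3*chi_0, chi_1> = (1/6)[1*(1)*conj(1) + 1*(-1)*conj(exp(I*pi/3)) + 1*(1)*conj(exp(2*I*pi/3)) + 1*(-1)*conj(-1) + 1*(1)*conj(exp(-2*I*pi/3)) + 1*(-1)*conj(exp(-I*pi/3))]
      = (1/6)[(1) + (-exp(-I*pi/3)) + (exp(-2*I*pi/3)) + (1) + (exp(2*I*pi/3)) + (-exp(I*pi/3))] = 0/6 = 0
  <chi_3*chi_0, chi_2> = (1/6)[1*(1)*conj(1) + 1*(-1)*conj(exp(2*I*pi/3)) + 1*(1)*conj(exp(-2*I*pi/3)) + 1*(-1)*conj(1) + 1*(1)*conj(exp(2*I*pi/3)) + 1*(-1)*conj(exp(-2*I*pi/3))]
      = (1/6)[(1) + (-exp(-2*I*pi/3)) + (exp(2*I*pi/3)) + (-1) + (exp(-2*I*pi/3)) + (-exp(2*I*pi/3))] = 0/6 = 0
  <chi_3*chi_0, chi_3> = (1/6)[1*(1)*conj(1) + 1*(-1)*conj(-1) + 1*(1)*conj(1) + 1*(-1)*conj(-1) + 1*(1)*conj(1) + 1*(-1)*conj(-1)]
      = (1/6)[(1) + (1) + (1) + (1) + (1) + (1)] = 6/6 = 1
  <chi_3*chi_0, chi_4> = (1/6)[1*(1)*conj(1) + 1*(-1)*conj(exp(-2*I*pi/3)) + 1*(1)*conj(exp(2*I*pi/3)) + 1*(-1)*conj(1) + 1*(1)*conj(exp(-2*I*pi/3)) + 1*(-1)*conj(exp(2*I*pi/3))]
      = (1/6)[(1) + (-exp(2*I*pi/3)) + (exp(-2*I*pi/3)) + (-1) + (exp(2*I*pi/3)) + (-exp(-2*I*pi/3))] = 0/6 = 0
  <chi_3*chi_0, chi_5> = (1/6)[1*(1)*conj(1) + 1*(-1)*conj(exp(-I*pi/3)) + 1*(1)*conj(exp(-2*I*pi/3)) + 1*(-1)*conj(-1) + 1*(1)*conj(exp(2*I*pi/3)) + 1*(-1)*conj(exp(I*pi/3))]
      = (1/6)[(1) + (-exp(I*pi/3)) + (exp(2*I*pi/3)) + (1) + (exp(-2*I*pi/3)) + (-exp(-I*pi/3))] = 0/6 = 0
(Exp terms are combined using exp(i*s)*conj(exp(i*t)) = exp(i*(s-t)), and sums of them are collapsed using the identity that for every m > 1 the m distinct m-th roots of unity sum to 0, e.g. 1 + exp(2*I*pi/3) + exp(-2*I*pi/3) = 0.)
Hence the multiplicities are chi_3: 1. Dimension check: dim(chi_3)*dim(chi_0) = 1*1 = 1 and sum (mult * dim) = 1*1 = 1.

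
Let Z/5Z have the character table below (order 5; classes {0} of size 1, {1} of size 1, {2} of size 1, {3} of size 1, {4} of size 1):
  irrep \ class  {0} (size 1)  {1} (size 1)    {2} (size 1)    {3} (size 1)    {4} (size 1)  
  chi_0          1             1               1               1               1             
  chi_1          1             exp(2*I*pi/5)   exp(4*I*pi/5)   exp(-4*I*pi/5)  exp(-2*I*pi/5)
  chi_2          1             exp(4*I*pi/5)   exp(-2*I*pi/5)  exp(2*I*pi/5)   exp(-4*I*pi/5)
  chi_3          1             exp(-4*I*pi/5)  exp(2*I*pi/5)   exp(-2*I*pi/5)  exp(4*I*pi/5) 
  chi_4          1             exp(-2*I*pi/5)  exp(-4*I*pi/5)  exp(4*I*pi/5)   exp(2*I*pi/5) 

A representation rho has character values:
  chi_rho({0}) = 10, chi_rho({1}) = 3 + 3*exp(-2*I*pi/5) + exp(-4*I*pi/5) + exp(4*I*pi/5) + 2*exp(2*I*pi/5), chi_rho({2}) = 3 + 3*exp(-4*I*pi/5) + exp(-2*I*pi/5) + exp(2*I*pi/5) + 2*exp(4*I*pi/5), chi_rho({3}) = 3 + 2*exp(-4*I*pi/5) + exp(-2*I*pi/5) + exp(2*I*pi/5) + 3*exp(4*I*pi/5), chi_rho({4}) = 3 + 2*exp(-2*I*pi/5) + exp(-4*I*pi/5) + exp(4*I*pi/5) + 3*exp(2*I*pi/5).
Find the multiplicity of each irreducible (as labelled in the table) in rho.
Multiplicities: chi_0: 3, chi_1: 2, chi_2: 1, chi_3: 1, chi_4: 3.

Explanation: Use <chi_rho, chi> = (1/|G|) sum_C |C| * chi_rho(C) * conj(chi(C)) with |G| = 5 for each irreducible chi in the table:
  <chi_rho, chi_0> = (1/5)[1*(10)*conj(1) + 1*(3 + 3*exp(-2*I*pi/5) + exp(-4*I*pi/5) + exp(4*I*pi/5) + 2*exp(2*I*pi/5))*conj(1) + 1*(3 + 3*exp(-4*I*pi/5) + exp(-2*I*pi/5) + exp(2*I*pi/5) + 2*exp(4*I*pi/5))*conj(1) + 1*(3 + 2*exp(-4*I*pi/5) + exp(-2*I*pi/5) + exp(2*I*pi/5) + 3*exp(4*I*pi/5))*conj(1) + 1*(3 + 2*exp(-2*I*pi/5) + exp(-4*I*pi/5) + exp(4*I*pi/5) + 3*exp(2*I*pi/5))*conj(1)]
      = (1/5)[(10) + (3 + 3*exp(-2*I*pi/5) + exp(-4*I*pi/5) + exp(4*I*pi/5) + 2*exp(2*I*pi/5)) + (3 + 3*exp(-4*I*pi/5) + exp(-2*I*pi/5) + exp(2*I*pi/5) + 2*exp(4*I*pi/5)) + (3 + 2*exp(-4*I*pi/5) + exp(-2*I*pi/5) + exp(2*I*pi/5) + 3*exp(4*I*pi/5)) + (3 + 2*exp(-2*I*pi/5) + exp(-4*I*pi/5) + exp(4*I*pi/5) + 3*exp(2*I*pi/5))] = 15/5 = 3
  <chi_rho, chi_1> = (1/5)[1*(10)*conj(1) + 1*(3 + 3*exp(-2*I*pi/5) + exp(-4*I*pi/5) + exp(4*I*pi/5) + 2*exp(2*I*pi/5))*conj(exp(2*I*pi/5)) + 1*(3 + 3*exp(-4*I*pi/5) + exp(-2*I*pi/5) + exp(2*I*pi/5) + 2*exp(4*I*pi/5))*conj(exp(4*I*pi/5)) + 1*(3 + 2*exp(-4*I*pi/5) + exp(-2*I*pi/5) + exp(2*I*pi/5) + 3*exp(4*I*pi/5))*conj(exp(-4*I*pi/5)) + 1*(3 + 2*exp(-2*I*pi/5) + exp(-4*I*pi/5) + exp(4*I*pi/5) + 3*exp(2*I*pi/5))*conj(exp(-2*I*pi/5))]
      = (1/5)[(10) + (2 + 3*exp(-2*I*pi/5) + 3*exp(-4*I*pi/5) + exp(4*I*pi/5) + exp(2*I*pi/5)) + (2 + 3*exp(-4*I*pi/5) + exp(-2*I*pi/5) + exp(4*I*pi/5) + 3*exp(2*I*pi/5)) + (2 + 3*exp(-2*I*pi/5) + exp(-4*I*pi/5) + exp(2*I*pi/5) + 3*exp(4*I*pi/5)) + (2 + exp(-2*I*pi/5) + exp(-4*I*pi/5) + 3*exp(4*I*pi/5) + 3*exp(2*I*pi/5))] = 10/5 = 2
  <chi_rho, chi_2> = (1/5)[1*(10)*conj(1) + 1*(3 + 3*exp(-2*I*pi/5) + exp(-4*I*pi/5) + exp(4*I*pi/5) + 2*exp(2*I*pi/5))*conj(exp(4*I*pi/5)) + 1*(3 + 3*exp(-4*I*pi/5) + exp(-2*I*pi/5) + exp(2*I*pi/5) + 2*exp(4*I*pi/5))*conj(exp(-2*I*pi/5)) + 1*(3 + 2*exp(-4*I*pi/5) + exp(-2*I*pi/5) + exp(2*I*pi/5) + 3*exp(4*I*pi/5))*conj(exp(2*I*pi/5)) + 1*(3 + 2*exp(-2*I*pi/5) + exp(-4*I*pi/5) + exp(4*I*pi/5) + 3*exp(2*I*pi/5))*conj(exp(-4*I*pi/5))]
      = (1/5)[(10) + (1 + 2*exp(-2*I*pi/5) + 3*exp(-4*I*pi/5) + exp(2*I*pi/5) + 3*exp(4*I*pi/5)) + (1 + 3*exp(-2*I*pi/5) + 2*exp(-4*I*pi/5) + exp(4*I*pi/5) + 3*exp(2*I*pi/5)) + (1 + 3*exp(-2*I*pi/5) + exp(-4*I*pi/5) + 2*exp(4*I*pi/5) + 3*exp(2*I*pi/5)) + (1 + 3*exp(-4*I*pi/5) + exp(-2*I*pi/5) + 3*exp(4*I*pi/5) + 2*exp(2*I*pi/5))] = 5/5 = 1
  <chi_rho, chi_3> = (1/5)[1*(10)*conj(1) + 1*(3 + 3*exp(-2*I*pi/5) + exp(-4*I*pi/5) + exp(4*I*pi/5) + 2*exp(2*I*pi/5))*conj(exp(-4*I*pi/5)) + 1*(3 + 3*exp(-4*I*pi/5) + exp(-2*I*pi/5) + exp(2*I*pi/5) + 2*exp(4*I*pi/5))*conj(exp(2*I*pi/5)) + 1*(3 + 2*exp(-4*I*pi/5) + exp(-2*I*pi/5) + exp(2*I*pi/5) + 3*exp(4*I*pi/5))*conj(exp(-2*I*pi/5)) + 1*(3 + 2*exp(-2*I*pi/5) + exp(-4*I*pi/5) + exp(4*I*pi/5) + 3*exp(2*I*pi/5))*conj(exp(4*I*pi/5))]
      = (1/5)[(10) + (1 + 2*exp(-4*I*pi/5) + exp(-2*I*pi/5) + 3*exp(4*I*pi/5) + 3*exp(2*I*pi/5)) + (1 + 3*exp(-2*I*pi/5) + exp(-4*I*pi/5) + 3*exp(4*I*pi/5) + 2*exp(2*I*pi/5)) + (1 + 2*exp(-2*I*pi/5) + 3*exp(-4*I*pi/5) + exp(4*I*pi/5) + 3*exp(2*I*pi/5)) + (1 + 3*exp(-2*I*pi/5) + 3*exp(-4*I*pi/5) + exp(2*I*pi/5) + 2*exp(4*I*pi/5))] = 5/5 = 1
  <chi_rho, chi_4> = (1/5)[1*(10)*conj(1) + 1*(3 + 3*exp(-2*I*pi/5) + exp(-4*I*pi/5) + exp(4*I*pi/5) + 2*exp(2*I*pi/5))*conj(exp(-2*I*pi/5)) + 1*(3 + 3*exp(-4*I*pi/5) + exp(-2*I*pi/5) + exp(2*I*pi/5) + 2*exp(4*I*pi/5))*conj(exp(-4*I*pi/5)) + 1*(3 + 2*exp(-4*I*pi/5) + exp(-2*I*pi/5) + exp(2*I*pi/5) + 3*exp(4*I*pi/5))*conj(exp(4*I*pi/5)) + 1*(3 + 2*exp(-2*I*pi/5) + exp(-4*I*pi/5) + exp(4*I*pi/5) + 3*exp(2*I*pi/5))*conj(exp(2*I*pi/5))]
      = (1/5)[(10) + (3 + exp(-2*I*pi/5) + exp(-4*I*pi/5) + 2*exp(4*I*pi/5) + 3*exp(2*I*pi/5)) + (3 + 2*exp(-2*I*pi/5) + exp(-4*I*pi/5) + exp(2*I*pi/5) + 3*exp(4*I*pi/5)) + (3 + 3*exp(-4*I*pi/5) + exp(-2*I*pi/5) + exp(4*I*pi/5) + 2*exp(2*I*pi/5)) + (3 + 3*exp(-2*I*pi/5) + 2*exp(-4*I*pi/5) + exp(4*I*pi/5) + exp(2*I*pi/5))] = 15/5 = 3
(Exp terms are combined using exp(i*s)*conj(exp(i*t)) = exp(i*(s-t)), and sums of them are collapsed using the identity that for every m > 1 the m distinct m-th roots of unity sum to 0, e.g. 1 + exp(2*I*pi/3) + exp(-2*I*pi/3) = 0.)
Dimension check: dim(rho) = sum (mult * dim) = 3*1 + 2*1 + 1*1 + 1*1 + 3*1 = 10 = chi_rho(e) = 10.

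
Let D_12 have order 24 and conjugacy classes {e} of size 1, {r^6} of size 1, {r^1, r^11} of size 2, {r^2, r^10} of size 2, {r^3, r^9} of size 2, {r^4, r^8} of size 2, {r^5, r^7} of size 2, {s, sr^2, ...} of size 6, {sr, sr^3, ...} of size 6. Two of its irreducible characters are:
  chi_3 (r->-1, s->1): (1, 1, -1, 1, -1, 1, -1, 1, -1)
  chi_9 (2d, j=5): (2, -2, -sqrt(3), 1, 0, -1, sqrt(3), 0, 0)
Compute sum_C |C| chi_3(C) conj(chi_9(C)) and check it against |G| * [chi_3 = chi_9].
Sum = 0; so <chi_3, chi_9> = 0 (distinct irreducibles are orthogonal).

Details: Compute term by term over conjugacy classes (|C| * chi_3(C) * conj(chi_9(C))):
  1*(1)*conj(2) + 1*(1)*conj(-2) + 2*(-1)*conj(-sqrt(3)) + 2*(1)*conj(1) + 2*(-1)*conj(0) + 2*(1)*conj(-1) + 2*(-1)*conj(sqrt(3)) + 6*(1)*conj(0) + 6*(-1)*conj(0)
  = (2) + (-2) + (2*sqrt(3)) + (2) + (0) + (-2) + (-2*sqrt(3)) + (0) + (0)
  = 0.
Dividing by |G| = 24 gives 0/24 = 0, matching the row-orthogonality relation <chi_3, chi_9> = [chi_3 = chi_9].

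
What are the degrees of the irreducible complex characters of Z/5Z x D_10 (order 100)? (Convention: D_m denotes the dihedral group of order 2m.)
Dimensions: 1, 1, 1, 1, 1, 1, 1, 1, 1, 1, 1, 1, 1, 1, 1, 1, 1, 1, 1, 1, 2, 2, 2, 2, 2, 2, 2, 2, 2, 2, 2, 2, 2, 2, 2, 2, 2, 2, 2, 2

Reasoning: There are 40 irreducibles (= number of conjugacy classes). Their dimensions d_i satisfy sum d_i^2 = |G| = 100: 1 + 1 + 1 + 1 + 1 + 1 + 1 + 1 + 1 + 1 + 1 + 1 + 1 + 1 + 1 + 1 + 1 + 1 + 1 + 1 + 4 + 4 + 4 + 4 + 4 + 4 + 4 + 4 + 4 + 4 + 4 + 4 + 4 + 4 + 4 + 4 + 4 + 4 + 4 + 4 = 100. (For the product with Z/5Z: each of the 5 1-dim characters of Z/5Z tensors with each irrep of D_10, giving 5 copies of each D_10-dimension.)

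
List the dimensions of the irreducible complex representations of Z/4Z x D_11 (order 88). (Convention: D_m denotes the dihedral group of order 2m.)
Dimensions: 1, 1, 1, 1, 1, 1, 1, 1, 2, 2, 2, 2, 2, 2, 2, 2, 2, 2, 2, 2, 2, 2, 2, 2, 2, 2, 2, 2

Details: There are 28 irreducibles (= number of conjugacy classes). Their dimensions d_i satisfy sum d_i^2 = |G| = 88: 1 + 1 + 1 + 1 + 1 + 1 + 1 + 1 + 4 + 4 + 4 + 4 + 4 + 4 + 4 + 4 + 4 + 4 + 4 + 4 + 4 + 4 + 4 + 4 + 4 + 4 + 4 + 4 = 88. (For the product with Z/4Z: each of the 4 1-dim characters of Z/4Z tensors with each irrep of D_11, giving 4 copies of each D_11-dimension.)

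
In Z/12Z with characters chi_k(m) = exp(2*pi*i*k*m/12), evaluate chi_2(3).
chi_2(3) = zeta_12^6 = -1

Reasoning: chi_2(3) = zeta_12^(2*3) = zeta_12^6. Since zeta_12^12 = 1, this equals zeta_12^6 = exp(2*pi*i*6/12) = -1.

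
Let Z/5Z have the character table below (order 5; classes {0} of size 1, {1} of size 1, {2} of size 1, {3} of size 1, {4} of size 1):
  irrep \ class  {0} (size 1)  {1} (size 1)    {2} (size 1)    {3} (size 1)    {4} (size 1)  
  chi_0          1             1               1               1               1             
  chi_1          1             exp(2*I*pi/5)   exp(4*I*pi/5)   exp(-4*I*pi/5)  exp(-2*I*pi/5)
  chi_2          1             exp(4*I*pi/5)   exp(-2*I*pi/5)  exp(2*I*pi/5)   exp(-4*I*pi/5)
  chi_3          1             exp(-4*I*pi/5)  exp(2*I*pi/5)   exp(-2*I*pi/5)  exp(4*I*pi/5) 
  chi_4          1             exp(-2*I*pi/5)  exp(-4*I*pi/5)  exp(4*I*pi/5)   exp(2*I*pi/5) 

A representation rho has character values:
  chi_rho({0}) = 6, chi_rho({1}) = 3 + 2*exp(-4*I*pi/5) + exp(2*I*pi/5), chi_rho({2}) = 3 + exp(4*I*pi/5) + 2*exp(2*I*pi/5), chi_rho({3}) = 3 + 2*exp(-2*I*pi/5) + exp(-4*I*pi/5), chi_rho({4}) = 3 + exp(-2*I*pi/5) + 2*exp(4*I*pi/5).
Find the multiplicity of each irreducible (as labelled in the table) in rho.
Multiplicities: chi_0: 3, chi_1: 1, chi_2: 0, chi_3: 2, chi_4: 0.

Proof sketch: Use <chi_rho, chi> = (1/|G|) sum_C |C| * chi_rho(C) * conj(chi(C)) with |G| = 5 for each irreducible chi in the table:
  <chi_rho, chi_0> = (1/5)[1*(6)*conj(1) + 1*(3 + 2*exp(-4*I*pi/5) + exp(2*I*pi/5))*conj(1) + 1*(3 + exp(4*I*pi/5) + 2*exp(2*I*pi/5))*conj(1) + 1*(3 + 2*exp(-2*I*pi/5) + exp(-4*I*pi/5))*conj(1) + 1*(3 + exp(-2*I*pi/5) + 2*exp(4*I*pi/5))*conj(1)]
      = (1/5)[(6) + (3 + 2*exp(-4*I*pi/5) + exp(2*I*pi/5)) + (3 + exp(4*I*pi/5) + 2*exp(2*I*pi/5)) + (3 + 2*exp(-2*I*pi/5) + exp(-4*I*pi/5)) + (3 + exp(-2*I*pi/5) + 2*exp(4*I*pi/5))] = 15/5 = 3
  <chi_rho, chi_1> = (1/5)[1*(6)*conj(1) + 1*(3 + 2*exp(-4*I*pi/5) + exp(2*I*pi/5))*conj(exp(2*I*pi/5)) + 1*(3 + exp(4*I*pi/5) + 2*exp(2*I*pi/5))*conj(exp(4*I*pi/5)) + 1*(3 + 2*exp(-2*I*pi/5) + exp(-4*I*pi/5))*conj(exp(-4*I*pi/5)) + 1*(3 + exp(-2*I*pi/5) + 2*exp(4*I*pi/5))*conj(exp(-2*I*pi/5))]
      = (1/5)[(6) + (1 + 3*exp(-2*I*pi/5) + 2*exp(4*I*pi/5)) + (1 + 2*exp(-2*I*pi/5) + 3*exp(-4*I*pi/5)) + (1 + 3*exp(4*I*pi/5) + 2*exp(2*I*pi/5)) + (1 + 2*exp(-4*I*pi/5) + 3*exp(2*I*pi/5))] = 5/5 = 1
  <chi_rho, chi_2> = (1/5)[1*(6)*conj(1) + 1*(3 + 2*exp(-4*I*pi/5) + exp(2*I*pi/5))*conj(exp(4*I*pi/5)) + 1*(3 + exp(4*I*pi/5) + 2*exp(2*I*pi/5))*conj(exp(-2*I*pi/5)) + 1*(3 + 2*exp(-2*I*pi/5) + exp(-4*I*pi/5))*conj(exp(2*I*pi/5)) + 1*(3 + exp(-2*I*pi/5) + 2*exp(4*I*pi/5))*conj(exp(-4*I*pi/5))]
      = (1/5)[(6) + (3*exp(-4*I*pi/5) + exp(-2*I*pi/5) + 2*exp(2*I*pi/5)) + (exp(-4*I*pi/5) + 2*exp(4*I*pi/5) + 3*exp(2*I*pi/5)) + (3*exp(-2*I*pi/5) + 2*exp(-4*I*pi/5) + exp(4*I*pi/5)) + (2*exp(-2*I*pi/5) + exp(2*I*pi/5) + 3*exp(4*I*pi/5))] = 0/5 = 0
  <chi_rho, chi_3> = (1/5)[1*(6)*conj(1) + 1*(3 + 2*exp(-4*I*pi/5) + exp(2*I*pi/5))*conj(exp(-4*I*pi/5)) + 1*(3 + exp(4*I*pi/5) + 2*exp(2*I*pi/5))*conj(exp(2*I*pi/5)) + 1*(3 + 2*exp(-2*I*pi/5) + exp(-4*I*pi/5))*conj(exp(-2*I*pi/5)) + 1*(3 + exp(-2*I*pi/5) + 2*exp(4*I*pi/5))*conj(exp(4*I*pi/5))]
      = (1/5)[(6) + (2 + exp(-4*I*pi/5) + 3*exp(4*I*pi/5)) + (2 + 3*exp(-2*I*pi/5) + exp(2*I*pi/5)) + (2 + exp(-2*I*pi/5) + 3*exp(2*I*pi/5)) + (2 + 3*exp(-4*I*pi/5) + exp(4*I*pi/5))] = 10/5 = 2
  <chi_rho, chi_4> = (1/5)[1*(6)*conj(1) + 1*(3 + 2*exp(-4*I*pi/5) + exp(2*I*pi/5))*conj(exp(-2*I*pi/5)) + 1*(3 + exp(4*I*pi/5) + 2*exp(2*I*pi/5))*conj(exp(-4*I*pi/5)) + 1*(3 + 2*exp(-2*I*pi/5) + exp(-4*I*pi/5))*conj(exp(4*I*pi/5)) + 1*(3 + exp(-2*I*pi/5) + 2*exp(4*I*pi/5))*conj(exp(2*I*pi/5))]
      = (1/5)[(6) + (2*exp(-2*I*pi/5) + exp(4*I*pi/5) + 3*exp(2*I*pi/5)) + (2*exp(-4*I*pi/5) + exp(-2*I*pi/5) + 3*exp(4*I*pi/5)) + (3*exp(-4*I*pi/5) + exp(2*I*pi/5) + 2*exp(4*I*pi/5)) + (3*exp(-2*I*pi/5) + exp(-4*I*pi/5) + 2*exp(2*I*pi/5))] = 0/5 = 0
(Exp terms are combined using exp(i*s)*conj(exp(i*t)) = exp(i*(s-t)), and sums of them are collapsed using the identity that for every m > 1 the m distinct m-th roots of unity sum to 0, e.g. 1 + exp(2*I*pi/3) + exp(-2*I*pi/3) = 0.)
Dimension check: dim(rho) = sum (mult * dim) = 3*1 + 1*1 + 0*1 + 2*1 + 0*1 = 6 = chi_rho(e) = 6.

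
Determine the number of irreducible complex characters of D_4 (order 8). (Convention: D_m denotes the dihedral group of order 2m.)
5

The number of irreducible complex representations of a finite group equals its number of conjugacy classes. D_4 has 5 conjugacy classes (n/2 + 3 for n even), so D_4 (order 8) has exactly 5 irreducible complex representations.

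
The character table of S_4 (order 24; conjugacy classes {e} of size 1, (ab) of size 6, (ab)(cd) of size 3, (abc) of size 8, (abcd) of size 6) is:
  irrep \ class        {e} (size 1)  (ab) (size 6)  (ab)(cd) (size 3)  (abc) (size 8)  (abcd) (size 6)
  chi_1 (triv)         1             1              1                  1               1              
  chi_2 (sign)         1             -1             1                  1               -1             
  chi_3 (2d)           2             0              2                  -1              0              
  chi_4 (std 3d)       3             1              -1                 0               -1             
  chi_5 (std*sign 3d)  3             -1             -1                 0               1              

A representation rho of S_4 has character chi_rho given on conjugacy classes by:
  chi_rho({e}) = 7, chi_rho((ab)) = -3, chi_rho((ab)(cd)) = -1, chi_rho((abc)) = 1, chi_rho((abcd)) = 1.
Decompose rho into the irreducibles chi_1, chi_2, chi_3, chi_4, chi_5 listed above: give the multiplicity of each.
Multiplicities: chi_1: 0, chi_2: 1, chi_3: 0, chi_4: 0, chi_5: 2.

Argument: Use <chi_rho, chi> = (1/|G|) sum_C |C| * chi_rho(C) * conj(chi(C)) with |G| = 24 for each irreducible chi in the table:
  <chi_rho, chi_1> = (1/24)[1*(7)*conj(1) + 6*(-3)*conj(1) + 3*(-1)*conj(1) + 8*(1)*conj(1) + 6*(1)*conj(1)]
      = (1/24)[(7) + (-18) + (-3) + (8) + (6)] = 0/24 = 0
  <chi_rho, chi_2> = (1/24)[1*(7)*conj(1) + 6*(-3)*conj(-1) + 3*(-1)*conj(1) + 8*(1)*conj(1) + 6*(1)*conj(-1)]
      = (1/24)[(7) + (18) + (-3) + (8) + (-6)] = 24/24 = 1
  <chi_rho, chi_3> = (1/24)[1*(7)*conj(2) + 6*(-3)*conj(0) + 3*(-1)*conj(2) + 8*(1)*conj(-1) + 6*(1)*conj(0)]
      = (1/24)[(14) + (0) + (-6) + (-8) + (0)] = 0/24 = 0
  <chi_rho, chi_4> = (1/24)[1*(7)*conj(3) + 6*(-3)*conj(1) + 3*(-1)*conj(-1) + 8*(1)*conj(0) + 6*(1)*conj(-1)]
      = (1/24)[(21) + (-18) + (3) + (0) + (-6)] = 0/24 = 0
  <chi_rho, chi_5> = (1/24)[1*(7)*conj(3) + 6*(-3)*conj(-1) + 3*(-1)*conj(-1) + 8*(1)*conj(0) + 6*(1)*conj(1)]
      = (1/24)[(21) + (18) + (3) + (0) + (6)] = 48/24 = 2
Dimension check: dim(rho) = sum (mult * dim) = 0*1 + 1*1 + 0*2 + 0*3 + 2*3 = 7 = chi_rho(e) = 7.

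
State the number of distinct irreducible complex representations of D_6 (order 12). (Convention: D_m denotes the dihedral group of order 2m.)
6

Details: The number of irreducible complex representations of a finite group equals its number of conjugacy classes. D_6 has 6 conjugacy classes (n/2 + 3 for n even), so D_6 (order 12) has exactly 6 irreducible complex representations.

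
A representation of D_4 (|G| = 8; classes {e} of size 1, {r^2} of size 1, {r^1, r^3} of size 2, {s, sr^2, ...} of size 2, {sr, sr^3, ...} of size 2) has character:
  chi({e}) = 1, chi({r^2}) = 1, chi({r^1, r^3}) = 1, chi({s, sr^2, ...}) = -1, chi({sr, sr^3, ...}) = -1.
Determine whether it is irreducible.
Irreducible: <chi, chi> = 1.

Argument: <chi, chi> = (1/|G|) sum_C |C| * |chi(C)|^2 = (1/8)[1*|1|^2 + 1*|1|^2 + 2*|1|^2 + 2*|-1|^2 + 2*|-1|^2]
  = (1/8)[(1) + (1) + (2) + (2) + (2)] = 8/8 = 1.
A character is irreducible iff <chi, chi> = 1, so this representation is irreducible.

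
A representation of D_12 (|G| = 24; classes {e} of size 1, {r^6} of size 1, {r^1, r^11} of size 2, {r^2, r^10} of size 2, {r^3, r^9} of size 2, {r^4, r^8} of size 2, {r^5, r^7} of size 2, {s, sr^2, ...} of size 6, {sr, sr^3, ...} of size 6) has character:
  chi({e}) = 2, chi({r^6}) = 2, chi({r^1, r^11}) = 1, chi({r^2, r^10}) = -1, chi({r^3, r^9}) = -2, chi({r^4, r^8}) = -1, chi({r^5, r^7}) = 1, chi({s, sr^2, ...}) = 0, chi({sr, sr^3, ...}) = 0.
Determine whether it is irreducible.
Irreducible: <chi, chi> = 1.

Derivation: <chi, chi> = (1/|G|) sum_C |C| * |chi(C)|^2 = (1/24)[1*|2|^2 + 1*|2|^2 + 2*|1|^2 + 2*|-1|^2 + 2*|-2|^2 + 2*|-1|^2 + 2*|1|^2 + 6*|0|^2 + 6*|0|^2]
  = (1/24)[(4) + (4) + (2) + (2) + (8) + (2) + (2) + (0) + (0)] = 24/24 = 1.
A character is irreducible iff <chi, chi> = 1, so this representation is irreducible.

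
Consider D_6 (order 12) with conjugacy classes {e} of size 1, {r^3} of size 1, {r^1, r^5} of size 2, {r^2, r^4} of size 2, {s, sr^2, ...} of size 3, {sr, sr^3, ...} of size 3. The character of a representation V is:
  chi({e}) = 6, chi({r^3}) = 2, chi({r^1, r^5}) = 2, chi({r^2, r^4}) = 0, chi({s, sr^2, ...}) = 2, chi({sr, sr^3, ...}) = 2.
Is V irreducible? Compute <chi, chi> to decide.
Not irreducible (reducible): <chi, chi> = 6 > 1.

Explanation: <chi, chi> = (1/|G|) sum_C |C| * |chi(C)|^2 = (1/12)[1*|6|^2 + 1*|2|^2 + 2*|2|^2 + 2*|0|^2 + 3*|2|^2 + 3*|2|^2]
  = (1/12)[(36) + (4) + (8) + (0) + (12) + (12)] = 72/12 = 6.
A character is irreducible iff <chi, chi> = 1, so this representation is reducible.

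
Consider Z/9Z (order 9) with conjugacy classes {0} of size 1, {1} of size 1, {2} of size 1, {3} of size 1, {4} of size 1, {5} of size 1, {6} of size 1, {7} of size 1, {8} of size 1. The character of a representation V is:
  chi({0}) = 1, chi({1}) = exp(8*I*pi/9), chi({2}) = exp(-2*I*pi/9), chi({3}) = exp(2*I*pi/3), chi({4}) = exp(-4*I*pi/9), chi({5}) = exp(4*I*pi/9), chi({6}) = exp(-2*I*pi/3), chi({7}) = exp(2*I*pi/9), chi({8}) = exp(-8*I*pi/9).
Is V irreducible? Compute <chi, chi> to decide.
Irreducible: <chi, chi> = 1.

Why: <chi, chi> = (1/|G|) sum_C |C| * |chi(C)|^2 = (1/9)[1*|1|^2 + 1*|exp(8*I*pi/9)|^2 + 1*|exp(-2*I*pi/9)|^2 + 1*|exp(2*I*pi/3)|^2 + 1*|exp(-4*I*pi/9)|^2 + 1*|exp(4*I*pi/9)|^2 + 1*|exp(-2*I*pi/3)|^2 + 1*|exp(2*I*pi/9)|^2 + 1*|exp(-8*I*pi/9)|^2]
  = (1/9)[(1) + (1) + (1) + (1) + (1) + (1) + (1) + (1) + (1)] = 9/9 = 1.
(Exp terms are combined using exp(i*s)*conj(exp(i*t)) = exp(i*(s-t)), and sums of them are collapsed using the identity that for every m > 1 the m distinct m-th roots of unity sum to 0, e.g. 1 + exp(2*I*pi/3) + exp(-2*I*pi/3) = 0.)
A character is irreducible iff <chi, chi> = 1, so this representation is irreducible.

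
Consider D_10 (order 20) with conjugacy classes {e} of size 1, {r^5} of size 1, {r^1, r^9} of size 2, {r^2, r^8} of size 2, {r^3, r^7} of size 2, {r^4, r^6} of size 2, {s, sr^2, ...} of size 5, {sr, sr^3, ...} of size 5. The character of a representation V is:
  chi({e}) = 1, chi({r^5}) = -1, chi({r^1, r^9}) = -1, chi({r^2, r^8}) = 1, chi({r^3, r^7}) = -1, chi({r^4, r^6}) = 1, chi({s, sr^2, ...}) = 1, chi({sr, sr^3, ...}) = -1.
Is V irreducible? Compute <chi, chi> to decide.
Irreducible: <chi, chi> = 1.

Proof sketch: <chi, chi> = (1/|G|) sum_C |C| * |chi(C)|^2 = (1/20)[1*|1|^2 + 1*|-1|^2 + 2*|-1|^2 + 2*|1|^2 + 2*|-1|^2 + 2*|1|^2 + 5*|1|^2 + 5*|-1|^2]
  = (1/20)[(1) + (1) + (2) + (2) + (2) + (2) + (5) + (5)] = 20/20 = 1.
A character is irreducible iff <chi, chi> = 1, so this representation is irreducible.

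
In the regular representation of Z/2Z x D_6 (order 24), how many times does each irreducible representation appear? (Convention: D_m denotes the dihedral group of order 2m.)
Each irreducible V_i of dimension d_i appears with multiplicity d_i, i.e. rho_reg = (direct sum over all irreducibles V_i) d_i V_i. The irreducible dimensions for Z/2Z x D_6 are 1, 1, 1, 1, 1, 1, 1, 1, 2, 2, 2, 2: 8 irreducibles of dimension 1, each with multiplicity 1; 4 irreducibles of dimension 2, each with multiplicity 2. Total dimension 8*1*1 + 4*2*2 = 24 = |G|.

Derivation: General theorem: in the regular representation of a finite group G, each irreducible appears with multiplicity equal to its dimension. Check: dim(rho_reg) = sum d_i^2 = 1 + 1 + 1 + 1 + 1 + 1 + 1 + 1 + 4 + 4 + 4 + 4 = 24 = |G|.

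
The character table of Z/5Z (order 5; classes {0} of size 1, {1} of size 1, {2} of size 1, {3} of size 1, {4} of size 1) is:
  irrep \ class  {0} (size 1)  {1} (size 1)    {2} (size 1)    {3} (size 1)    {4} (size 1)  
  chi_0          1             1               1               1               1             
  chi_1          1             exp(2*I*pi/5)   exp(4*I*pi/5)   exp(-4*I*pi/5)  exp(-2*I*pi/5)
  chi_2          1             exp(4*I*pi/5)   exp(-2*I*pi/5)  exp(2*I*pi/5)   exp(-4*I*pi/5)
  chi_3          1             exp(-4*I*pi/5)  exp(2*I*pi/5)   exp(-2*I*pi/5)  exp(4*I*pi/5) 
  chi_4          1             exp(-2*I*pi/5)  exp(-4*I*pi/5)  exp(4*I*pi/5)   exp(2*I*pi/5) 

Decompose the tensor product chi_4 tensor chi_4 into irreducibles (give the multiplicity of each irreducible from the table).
chi_4 tensor chi_4 = chi_3 (all other irreducibles have multiplicity 0).

Explanation: The character of a tensor product is the pointwise product (chi_4 * chi_4)(C) = chi_4(C) * chi_4(C):
  {0}: (1)*(1), {1}: (exp(-2*I*pi/5))*(exp(-2*I*pi/5)), {2}: (exp(-4*I*pi/5))*(exp(-4*I*pi/5)), {3}: (exp(4*I*pi/5))*(exp(4*I*pi/5)), {4}: (exp(2*I*pi/5))*(exp(2*I*pi/5))
so (chi_4 * chi_4) takes values
  {0} -> 1, {1} -> exp(-4*I*pi/5), {2} -> exp(2*I*pi/5), {3} -> exp(-2*I*pi/5), {4} -> exp(4*I*pi/5).
Now take the inner product of this character with each irreducible chi from the table, <chi_4*chi_4, chi> = (1/5) sum_C |C| (chi_4*chi_4)(C) conj(chi(C)):
  <chi_4*chi_4, chi_0> = (1/5)[1*(1)*conj(1) + 1*(exp(-4*I*pi/5))*conj(1) + 1*(exp(2*I*pi/5))*conj(1) + 1*(exp(-2*I*pi/5))*conj(1) + 1*(exp(4*I*pi/5))*conj(1)]
      = (1/5)[(1) + (exp(-4*I*pi/5)) + (exp(2*I*pi/5)) + (exp(-2*I*pi/5)) + (exp(4*I*pi/5))] = 0/5 = 0
  <chi_4*chi_4, chi_1> = (1/5)[1*(1)*conj(1) + 1*(exp(-4*I*pi/5))*conj(exp(2*I*pi/5)) + 1*(exp(2*I*pi/5))*conj(exp(4*I*pi/5)) + 1*(exp(-2*I*pi/5))*conj(exp(-4*I*pi/5)) + 1*(exp(4*I*pi/5))*conj(exp(-2*I*pi/5))]
      = (1/5)[(1) + (exp(4*I*pi/5)) + (exp(-2*I*pi/5)) + (exp(2*I*pi/5)) + (exp(-4*I*pi/5))] = 0/5 = 0
  <chi_4*chi_4, chi_2> = (1/5)[1*(1)*conj(1) + 1*(exp(-4*I*pi/5))*conj(exp(4*I*pi/5)) + 1*(exp(2*I*pi/5))*conj(exp(-2*I*pi/5)) + 1*(exp(-2*I*pi/5))*conj(exp(2*I*pi/5)) + 1*(exp(4*I*pi/5))*conj(exp(-4*I*pi/5))]
      = (1/5)[(1) + (exp(2*I*pi/5)) + (exp(4*I*pi/5)) + (exp(-4*I*pi/5)) + (exp(-2*I*pi/5))] = 0/5 = 0
  <chi_4*chi_4, chi_3> = (1/5)[1*(1)*conj(1) + 1*(exp(-4*I*pi/5))*conj(exp(-4*I*pi/5)) + 1*(exp(2*I*pi/5))*conj(exp(2*I*pi/5)) + 1*(exp(-2*I*pi/5))*conj(exp(-2*I*pi/5)) + 1*(exp(4*I*pi/5))*conj(exp(4*I*pi/5))]
      = (1/5)[(1) + (1) + (1) + (1) + (1)] = 5/5 = 1
  <chi_4*chi_4, chi_4> = (1/5)[1*(1)*conj(1) + 1*(exp(-4*I*pi/5))*conj(exp(-2*I*pi/5)) + 1*(exp(2*I*pi/5))*conj(exp(-4*I*pi/5)) + 1*(exp(-2*I*pi/5))*conj(exp(4*I*pi/5)) + 1*(exp(4*I*pi/5))*conj(exp(2*I*pi/5))]
      = (1/5)[(1) + (exp(-2*I*pi/5)) + (exp(-4*I*pi/5)) + (exp(4*I*pi/5)) + (exp(2*I*pi/5))] = 0/5 = 0
(Exp terms are combined using exp(i*s)*conj(exp(i*t)) = exp(i*(s-t)), and sums of them are collapsed using the identity that for every m > 1 the m distinct m-th roots of unity sum to 0, e.g. 1 + exp(2*I*pi/3) + exp(-2*I*pi/3) = 0.)
Hence the multiplicities are chi_3: 1. Dimension check: dim(chi_4)*dim(chi_4) = 1*1 = 1 and sum (mult * dim) = 1*1 = 1.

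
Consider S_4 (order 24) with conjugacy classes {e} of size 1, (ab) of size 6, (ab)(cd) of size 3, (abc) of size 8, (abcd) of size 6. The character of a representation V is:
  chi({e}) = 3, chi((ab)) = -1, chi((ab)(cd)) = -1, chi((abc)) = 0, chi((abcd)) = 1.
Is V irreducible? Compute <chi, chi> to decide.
Irreducible: <chi, chi> = 1.

<chi, chi> = (1/|G|) sum_C |C| * |chi(C)|^2 = (1/24)[1*|3|^2 + 6*|-1|^2 + 3*|-1|^2 + 8*|0|^2 + 6*|1|^2]
  = (1/24)[(9) + (6) + (3) + (0) + (6)] = 24/24 = 1.
A character is irreducible iff <chi, chi> = 1, so this representation is irreducible.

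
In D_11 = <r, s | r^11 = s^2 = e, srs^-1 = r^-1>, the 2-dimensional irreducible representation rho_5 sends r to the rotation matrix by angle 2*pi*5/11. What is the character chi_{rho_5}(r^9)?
chi_{rho_5}(r^9) = 2*cos(2*pi*5*9/11) = 2*cos(90*pi/11)

Argument: rho_5(r^9) is rotation by angle 2*pi*5*9/11, whose trace is 2*cos(2*pi*5*9/11) = 2*cos(90*pi/11).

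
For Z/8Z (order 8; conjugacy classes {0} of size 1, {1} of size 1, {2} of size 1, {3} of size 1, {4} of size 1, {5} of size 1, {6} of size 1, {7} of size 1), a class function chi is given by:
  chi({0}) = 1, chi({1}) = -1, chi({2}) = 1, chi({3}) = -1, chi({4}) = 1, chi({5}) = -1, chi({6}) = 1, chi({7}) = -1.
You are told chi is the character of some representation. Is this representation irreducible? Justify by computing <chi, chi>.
Irreducible: <chi, chi> = 1.

Argument: <chi, chi> = (1/|G|) sum_C |C| * |chi(C)|^2 = (1/8)[1*|1|^2 + 1*|-1|^2 + 1*|1|^2 + 1*|-1|^2 + 1*|1|^2 + 1*|-1|^2 + 1*|1|^2 + 1*|-1|^2]
  = (1/8)[(1) + (1) + (1) + (1) + (1) + (1) + (1) + (1)] = 8/8 = 1.
(Exp terms are combined using exp(i*s)*conj(exp(i*t)) = exp(i*(s-t)), and sums of them are collapsed using the identity that for every m > 1 the m distinct m-th roots of unity sum to 0, e.g. 1 + exp(2*I*pi/3) + exp(-2*I*pi/3) = 0.)
A character is irreducible iff <chi, chi> = 1, so this representation is irreducible.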